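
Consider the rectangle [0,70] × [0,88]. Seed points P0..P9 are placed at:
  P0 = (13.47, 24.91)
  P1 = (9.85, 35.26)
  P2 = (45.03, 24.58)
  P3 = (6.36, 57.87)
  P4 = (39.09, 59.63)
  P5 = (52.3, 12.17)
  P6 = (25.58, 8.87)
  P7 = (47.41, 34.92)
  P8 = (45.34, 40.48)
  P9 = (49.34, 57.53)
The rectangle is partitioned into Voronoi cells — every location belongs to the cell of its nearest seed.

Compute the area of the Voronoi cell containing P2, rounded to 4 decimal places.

Area of P2's cell: 352.1327

1. box [0,70]×[0,88]: [(0, 0) (70, 0) (70, 88) (0, 88)]
2. ⊥bis P2·P0 via (29.25,24.745): [(28.9913, 0) (70, 0) (70, 88) (29.9114, 88)]  |A|=3568.2825
3. ⊥bis P2·P1 via (27.44,29.92): [(29.3706, 36.2794) (28.9913, 0) (70, 0) (70, 88) (45.072, 88)]  |A|=3176.2249
4. ⊥bis P2·P3 via (25.695,41.225): [(33.6921, 50.5145) (29.3706, 36.2794) (28.9913, 0) (70, 0) (70, 88) (65.9624, 88)]  |A|=2784.6824
5. ⊥bis P2·P4 via (42.06,42.105): [(30.5468, 40.1538) (29.3706, 36.2794) (28.9913, 0) (70, 0) (70, 46.8401)]  |A|=1767.925
6. ⊥bis P2·P5 via (48.665,18.375): [(30.5468, 40.1538) (29.3706, 36.2794) (29.0633, 6.892) (70, 30.8734) (70, 46.8401)]  |A|=994.6814
7. ⊥bis P2·P6 via (35.305,16.725): [(30.5468, 40.1538) (29.3706, 36.2794) (29.2446, 24.2282) (38.6915, 12.5323) (70, 30.8734) (70, 46.8401)]  |A|=911.735
8. ⊥bis P2·P7 via (46.22,29.75): [(29.343, 33.6347) (29.2446, 24.2282) (38.6915, 12.5323) (61.9154, 26.1373)]  |A|=353.639
9. ⊥bis P2·P8 via (45.185,32.53): [(33.1202, 32.7652) (29.3346, 32.839) (29.2446, 24.2282) (38.6915, 12.5323) (61.9154, 26.1373)]  |A|=352.1327
10. ⊥bis P2·P9 via (47.185,41.055): [(33.1202, 32.7652) (29.3346, 32.839) (29.2446, 24.2282) (38.6915, 12.5323) (61.9154, 26.1373)]  |A|=352.1327
11. canonical 5-gon: [(33.1202, 32.7652) (29.3346, 32.839) (29.2446, 24.2282) (38.6915, 12.5323) (61.9154, 26.1373)]
12. shoelace: 352.1327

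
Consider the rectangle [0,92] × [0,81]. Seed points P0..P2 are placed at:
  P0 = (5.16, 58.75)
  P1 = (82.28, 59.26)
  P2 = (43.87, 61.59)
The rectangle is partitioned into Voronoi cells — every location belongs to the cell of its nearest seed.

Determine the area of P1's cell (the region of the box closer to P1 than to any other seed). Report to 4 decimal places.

1. box [0,92]×[0,81]: [(0, 0) (92, 0) (92, 81) (0, 81)]
2. ⊥bis P1·P0 via (43.72,59.005): [(44.1102, 0) (92, 0) (92, 81) (43.5745, 81)]  |A|=3900.7676
3. ⊥bis P1·P2 via (63.075,60.425): [(59.4095, 0) (92, 0) (92, 81) (64.3231, 81)]  |A|=2440.8278
4. canonical 4-gon: [(59.4095, 0) (92, 0) (92, 81) (64.3231, 81)]
5. shoelace: 2440.8278

Area of P1's cell: 2440.8278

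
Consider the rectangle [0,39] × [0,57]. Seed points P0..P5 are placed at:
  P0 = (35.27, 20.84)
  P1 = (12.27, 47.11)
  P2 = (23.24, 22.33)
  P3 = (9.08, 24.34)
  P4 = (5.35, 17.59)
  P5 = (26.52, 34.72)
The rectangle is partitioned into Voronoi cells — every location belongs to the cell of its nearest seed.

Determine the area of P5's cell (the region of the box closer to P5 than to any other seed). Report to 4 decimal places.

1. box [0,39]×[0,57]: [(0, 0) (39, 0) (39, 57) (0, 57)]
2. ⊥bis P5·P0 via (30.895,27.78): [(0, 8.3037) (39, 32.8894) (39, 57) (0, 57)]  |A|=1419.7344
3. ⊥bis P5·P1 via (19.395,40.915): [(0, 18.6084) (0, 8.3037) (39, 32.8894) (39, 57) (33.3805, 57)]  |A|=778.9694
4. ⊥bis P5·P2 via (24.88,28.525): [(11.6642, 32.0236) (29.9484, 27.1832) (39, 32.8894) (39, 57) (33.3805, 57)]  |A|=473.7918
5. ⊥bis P5·P3 via (17.8,29.53): [(14.4256, 35.1996) (17.1858, 30.5619) (29.9484, 27.1832) (39, 32.8894) (39, 57) (33.3805, 57)]  |A|=463.0054
6. ⊥bis P5·P4 via (15.935,26.155): [(14.4256, 35.1996) (17.1858, 30.5619) (29.9484, 27.1832) (39, 32.8894) (39, 57) (33.3805, 57)]  |A|=463.0054
7. canonical 6-gon: [(14.4256, 35.1996) (17.1858, 30.5619) (29.9484, 27.1832) (39, 32.8894) (39, 57) (33.3805, 57)]
8. shoelace: 463.0054

Area of P5's cell: 463.0054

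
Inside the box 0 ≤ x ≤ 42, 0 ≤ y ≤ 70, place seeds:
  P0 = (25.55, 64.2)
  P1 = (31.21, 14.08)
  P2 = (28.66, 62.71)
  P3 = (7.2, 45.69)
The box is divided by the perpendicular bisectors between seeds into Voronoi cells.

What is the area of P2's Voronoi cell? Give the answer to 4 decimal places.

1. box [0,42]×[0,70]: [(0, 0) (42, 0) (42, 70) (0, 70)]
2. ⊥bis P2·P0 via (27.105,63.455): [(0, 6.8801) (0, 0) (42, 0) (42, 70) (30.2407, 70)]  |A|=1985.6053
3. ⊥bis P2·P1 via (29.935,38.395): [(14.7164, 37.597) (42, 39.0276) (42, 70) (30.2407, 70)]  |A|=613.0363
4. ⊥bis P2·P3 via (17.93,54.2): [(20.8855, 50.4734) (30.4438, 38.4217) (42, 39.0276) (42, 70) (30.2407, 70)]  |A|=514.3235
5. canonical 5-gon: [(20.8855, 50.4734) (30.4438, 38.4217) (42, 39.0276) (42, 70) (30.2407, 70)]
6. shoelace: 514.3235

Area of P2's cell: 514.3235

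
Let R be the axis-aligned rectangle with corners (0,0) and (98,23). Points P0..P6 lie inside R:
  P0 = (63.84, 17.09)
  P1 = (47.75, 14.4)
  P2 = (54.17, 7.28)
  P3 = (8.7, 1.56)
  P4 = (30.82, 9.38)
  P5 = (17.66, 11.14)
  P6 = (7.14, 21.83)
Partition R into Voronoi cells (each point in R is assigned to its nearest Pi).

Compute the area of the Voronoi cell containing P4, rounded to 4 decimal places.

Area of P4's cell: 343.4138

1. box [0,98]×[0,23]: [(0, 0) (98, 0) (98, 23) (0, 23)]
2. ⊥bis P4·P0 via (47.33,13.235): [(0, 0) (50.4203, 0) (45.0499, 23) (0, 23)]  |A|=1097.9076
3. ⊥bis P4·P1 via (39.285,11.89): [(0, 0) (42.8106, 0) (35.9907, 23) (0, 23)]  |A|=906.2147
4. ⊥bis P4·P2 via (42.495,8.33): [(0, 0) (41.7458, 0) (41.9936, 2.7551) (35.9907, 23) (0, 23)]  |A|=904.748
5. ⊥bis P4·P3 via (19.76,5.47): [(21.6938, 0) (41.7458, 0) (41.9936, 2.7551) (35.9907, 23) (13.5627, 23)]  |A|=499.2985
6. ⊥bis P4·P5 via (24.24,10.26): [(22.8678, 0) (41.7458, 0) (41.9936, 2.7551) (35.9907, 23) (25.9438, 23)]  |A|=343.4138
7. ⊥bis P4·P6 via (18.98,15.605): [(22.8678, 0) (41.7458, 0) (41.9936, 2.7551) (35.9907, 23) (25.9438, 23)]  |A|=343.4138
8. canonical 5-gon: [(22.8678, 0) (41.7458, 0) (41.9936, 2.7551) (35.9907, 23) (25.9438, 23)]
9. shoelace: 343.4138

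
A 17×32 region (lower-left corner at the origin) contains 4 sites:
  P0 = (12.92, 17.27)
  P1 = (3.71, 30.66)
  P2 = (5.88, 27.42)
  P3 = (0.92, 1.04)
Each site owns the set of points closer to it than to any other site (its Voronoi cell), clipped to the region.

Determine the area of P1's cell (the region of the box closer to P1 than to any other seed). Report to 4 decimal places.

Area of P1's cell: 28.4336

1. box [0,17]×[0,32]: [(0, 0) (17, 0) (17, 32) (0, 32)]
2. ⊥bis P1·P0 via (8.315,23.965): [(0, 18.2457) (17, 29.9388) (17, 32) (0, 32)]  |A|=134.4318
3. ⊥bis P1·P2 via (4.795,29.04): [(0, 25.8285) (9.2145, 32) (0, 32)]  |A|=28.4336
4. ⊥bis P1·P3 via (2.315,15.85): [(0, 25.8285) (9.2145, 32) (0, 32)]  |A|=28.4336
5. canonical 3-gon: [(0, 25.8285) (9.2145, 32) (0, 32)]
6. shoelace: 28.4336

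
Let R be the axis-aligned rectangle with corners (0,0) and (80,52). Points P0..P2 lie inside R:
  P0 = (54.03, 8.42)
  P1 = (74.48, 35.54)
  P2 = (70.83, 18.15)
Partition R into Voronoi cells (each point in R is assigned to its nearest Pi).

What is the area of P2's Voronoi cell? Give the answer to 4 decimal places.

1. box [0,80]×[0,52]: [(0, 0) (80, 0) (80, 52) (0, 52)]
2. ⊥bis P2·P0 via (62.43,13.285): [(70.1242, 0) (80, 0) (80, 52) (40.0076, 52)]  |A|=1296.5734
3. ⊥bis P2·P1 via (72.655,26.845): [(52.0747, 31.1646) (70.1242, 0) (80, 0) (80, 25.3034)]  |A|=507.1888
4. canonical 4-gon: [(52.0747, 31.1646) (70.1242, 0) (80, 0) (80, 25.3034)]
5. shoelace: 507.1888

Area of P2's cell: 507.1888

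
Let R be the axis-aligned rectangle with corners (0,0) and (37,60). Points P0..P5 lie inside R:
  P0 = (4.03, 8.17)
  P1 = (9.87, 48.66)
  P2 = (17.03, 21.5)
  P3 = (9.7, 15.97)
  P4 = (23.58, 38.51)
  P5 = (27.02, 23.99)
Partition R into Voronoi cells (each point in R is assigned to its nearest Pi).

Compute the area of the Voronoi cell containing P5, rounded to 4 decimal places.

Area of P5's cell: 425.4710

1. box [0,37]×[0,60]: [(0, 0) (37, 0) (37, 60) (0, 60)]
2. ⊥bis P5·P0 via (15.525,16.08): [(0, 38.6413) (26.5901, 0) (37, 0) (37, 60) (0, 60)]  |A|=1706.2629
3. ⊥bis P5·P1 via (18.445,36.325): [(7.0466, 28.4011) (26.5901, 0) (37, 0) (37, 49.224)]  |A|=885.0409
4. ⊥bis P5·P2 via (22.025,22.745): [(18.6114, 36.4407) (27.6942, 0) (37, 0) (37, 49.224)]  |A|=622.1362
5. ⊥bis P5·P3 via (18.36,19.98): [(18.6114, 36.4407) (27.6942, 0) (37, 0) (37, 49.224)]  |A|=622.1362
6. ⊥bis P5·P4 via (25.3,31.25): [(20.2059, 30.0431) (27.6942, 0) (37, 0) (37, 34.0219)]  |A|=425.471
7. canonical 4-gon: [(20.2059, 30.0431) (27.6942, 0) (37, 0) (37, 34.0219)]
8. shoelace: 425.471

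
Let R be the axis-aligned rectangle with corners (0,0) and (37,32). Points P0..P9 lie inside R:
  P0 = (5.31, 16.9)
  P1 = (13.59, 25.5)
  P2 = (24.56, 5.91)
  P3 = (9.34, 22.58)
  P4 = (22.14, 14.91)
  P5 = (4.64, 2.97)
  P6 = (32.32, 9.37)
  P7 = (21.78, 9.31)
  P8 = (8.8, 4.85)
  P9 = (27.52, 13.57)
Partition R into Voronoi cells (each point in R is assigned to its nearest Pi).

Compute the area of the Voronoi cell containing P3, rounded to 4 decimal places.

1. box [0,37]×[0,32]: [(0, 0) (37, 0) (37, 32) (0, 32)]
2. ⊥bis P3·P0 via (7.325,19.74): [(0, 24.9371) (35.1471, 0) (37, 0) (37, 32) (0, 32)]  |A|=745.7655
3. ⊥bis P3·P1 via (11.465,24.04): [(0, 24.9371) (21.1669, 9.9191) (5.996, 32) (0, 32)]  |A|=140.9483
4. ⊥bis P3·P2 via (16.95,14.245): [(0, 24.9371) (16.1278, 13.4943) (17.7149, 14.9434) (5.996, 32) (0, 32)]  |A|=134.4602
5. ⊥bis P3·P4 via (15.74,18.745): [(0, 24.9371) (13.648, 15.2538) (15.4432, 18.2498) (5.996, 32) (0, 32)]  |A|=124.8965
6. ⊥bis P3·P5 via (6.99,12.775): [(0, 24.9371) (13.648, 15.2538) (15.4432, 18.2498) (5.996, 32) (0, 32)]  |A|=124.8965
7. ⊥bis P3·P6 via (20.83,15.975): [(0, 24.9371) (13.648, 15.2538) (15.4432, 18.2498) (5.996, 32) (0, 32)]  |A|=124.8965
8. ⊥bis P3·P7 via (15.56,15.945): [(0, 24.9371) (13.648, 15.2538) (15.4432, 18.2498) (5.996, 32) (0, 32)]  |A|=124.8965
9. ⊥bis P3·P8 via (9.07,13.715): [(0, 24.9371) (13.648, 15.2538) (15.4432, 18.2498) (5.996, 32) (0, 32)]  |A|=124.8965
10. ⊥bis P3·P9 via (18.43,18.075): [(0, 24.9371) (13.648, 15.2538) (15.4432, 18.2498) (5.996, 32) (0, 32)]  |A|=124.8965
11. canonical 5-gon: [(0, 24.9371) (13.648, 15.2538) (15.4432, 18.2498) (5.996, 32) (0, 32)]
12. shoelace: 124.8965

Area of P3's cell: 124.8965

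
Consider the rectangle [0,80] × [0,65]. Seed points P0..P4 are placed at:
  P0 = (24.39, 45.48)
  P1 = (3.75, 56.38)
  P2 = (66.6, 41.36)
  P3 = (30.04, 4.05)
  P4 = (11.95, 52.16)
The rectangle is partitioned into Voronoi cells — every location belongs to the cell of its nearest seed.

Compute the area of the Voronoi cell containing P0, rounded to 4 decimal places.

1. box [0,80]×[0,65]: [(0, 0) (80, 0) (80, 65) (0, 65)]
2. ⊥bis P0·P1 via (14.07,50.93): [(0, 24.2874) (0, 0) (80, 0) (80, 65) (21.5004, 65)]  |A|=4762.3314
3. ⊥bis P0·P2 via (45.495,43.42): [(0, 24.2874) (0, 0) (41.2569, 0) (47.6014, 65) (21.5004, 65)]  |A|=2450.2248
4. ⊥bis P0·P3 via (27.215,24.765): [(0, 24.2874) (0, 21.0536) (43.8962, 27.0399) (47.6014, 65) (21.5004, 65)]  |A|=1430.3483
5. ⊥bis P0·P4 via (18.17,48.82): [(3.5176, 21.5333) (43.8962, 27.0399) (47.6014, 65) (26.8583, 65)]  |A|=1207.0019
6. canonical 4-gon: [(3.5176, 21.5333) (43.8962, 27.0399) (47.6014, 65) (26.8583, 65)]
7. shoelace: 1207.0019

Area of P0's cell: 1207.0019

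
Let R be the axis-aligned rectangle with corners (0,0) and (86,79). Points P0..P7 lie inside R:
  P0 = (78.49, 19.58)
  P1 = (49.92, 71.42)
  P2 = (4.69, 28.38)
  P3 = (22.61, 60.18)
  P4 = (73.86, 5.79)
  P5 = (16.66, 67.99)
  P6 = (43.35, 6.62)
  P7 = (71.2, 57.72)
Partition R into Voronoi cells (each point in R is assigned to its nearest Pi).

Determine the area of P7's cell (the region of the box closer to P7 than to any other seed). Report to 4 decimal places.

1. box [0,86]×[0,79]: [(0, 0) (86, 0) (86, 79) (0, 79)]
2. ⊥bis P7·P0 via (74.845,38.65): [(0, 24.3443) (86, 40.7821) (86, 79) (0, 79)]  |A|=3993.5637
3. ⊥bis P7·P1 via (60.56,64.57): [(39.5267, 31.8993) (86, 40.7821) (86, 79) (69.85, 79)]  |A|=1268.3925
4. ⊥bis P7·P2 via (37.945,43.05): [(41.507, 34.9753) (42.6045, 32.4876) (86, 40.7821) (86, 79) (69.85, 79)]  |A|=1264.2415
5. ⊥bis P7·P3 via (46.905,58.95): [(46.0483, 42.0293) (45.5942, 33.0591) (86, 40.7821) (86, 79) (69.85, 79)]  |A|=1241.4426
6. ⊥bis P7·P4 via (72.53,31.755): [(46.0483, 42.0293) (45.5942, 33.0591) (86, 40.7821) (86, 79) (69.85, 79)]  |A|=1241.4426
7. ⊥bis P7·P5 via (43.93,62.855): [(46.0483, 42.0293) (45.5942, 33.0591) (86, 40.7821) (86, 79) (69.85, 79)]  |A|=1241.4426
8. ⊥bis P7·P6 via (57.275,32.17): [(46.0483, 42.0293) (45.864, 38.3891) (53.0344, 34.4812) (86, 40.7821) (86, 79) (69.85, 79)]  |A|=1221.8063
9. canonical 6-gon: [(46.0483, 42.0293) (45.864, 38.3891) (53.0344, 34.4812) (86, 40.7821) (86, 79) (69.85, 79)]
10. shoelace: 1221.8063

Area of P7's cell: 1221.8063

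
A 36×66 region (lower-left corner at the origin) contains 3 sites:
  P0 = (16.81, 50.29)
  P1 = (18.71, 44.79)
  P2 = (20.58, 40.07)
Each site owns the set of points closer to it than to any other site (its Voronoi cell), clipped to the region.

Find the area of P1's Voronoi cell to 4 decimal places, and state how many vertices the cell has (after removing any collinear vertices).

Area of P1's cell: 210.4069 (4 vertices)

1. box [0,36]×[0,66]: [(0, 0) (36, 0) (36, 66) (0, 66)]
2. ⊥bis P1·P0 via (17.76,47.54): [(0, 41.4047) (0, 0) (36, 0) (36, 53.8411)]  |A|=1714.4247
3. ⊥bis P1·P2 via (19.645,42.43): [(0, 41.4047) (0, 34.6469) (36, 48.9096) (36, 53.8411)]  |A|=210.4069
4. canonical 4-gon: [(0, 41.4047) (0, 34.6469) (36, 48.9096) (36, 53.8411)]
5. shoelace: 210.4069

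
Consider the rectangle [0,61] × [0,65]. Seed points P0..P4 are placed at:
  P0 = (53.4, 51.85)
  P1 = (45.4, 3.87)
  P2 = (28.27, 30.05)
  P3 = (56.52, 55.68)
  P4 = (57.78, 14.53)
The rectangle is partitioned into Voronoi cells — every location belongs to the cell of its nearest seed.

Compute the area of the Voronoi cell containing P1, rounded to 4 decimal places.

1. box [0,61]×[0,65]: [(0, 0) (61, 0) (61, 65) (0, 65)]
2. ⊥bis P1·P0 via (49.4,27.86): [(0, 36.0968) (0, 0) (61, 0) (61, 25.9259)]  |A|=1891.6901
3. ⊥bis P1·P2 via (36.835,16.96): [(52.6623, 27.3161) (10.9148, 0) (61, 0) (61, 25.9259)]  |A|=792.146
4. ⊥bis P1·P3 via (50.96,29.775): [(52.6623, 27.3161) (10.9148, 0) (61, 0) (61, 25.9259)]  |A|=792.146
5. ⊥bis P1·P4 via (51.59,9.2): [(41.9988, 20.3388) (10.9148, 0) (59.5118, 0)]  |A|=494.2012
6. canonical 3-gon: [(41.9988, 20.3388) (10.9148, 0) (59.5118, 0)]
7. shoelace: 494.2012

Area of P1's cell: 494.2012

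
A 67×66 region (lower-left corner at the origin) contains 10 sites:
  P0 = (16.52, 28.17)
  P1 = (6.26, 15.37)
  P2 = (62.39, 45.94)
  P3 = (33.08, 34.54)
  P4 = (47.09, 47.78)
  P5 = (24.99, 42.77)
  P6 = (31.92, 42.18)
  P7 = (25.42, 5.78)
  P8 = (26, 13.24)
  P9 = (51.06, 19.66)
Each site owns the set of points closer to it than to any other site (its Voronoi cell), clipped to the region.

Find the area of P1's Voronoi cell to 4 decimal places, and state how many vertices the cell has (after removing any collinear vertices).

Area of P1's cell: 362.9866 (5 vertices)

1. box [0,67]×[0,66]: [(0, 0) (67, 0) (67, 66) (0, 66)]
2. ⊥bis P1·P0 via (11.39,21.77): [(0, 30.8998) (0, 0) (38.5495, 0)]  |A|=595.5852
3. ⊥bis P1·P2 via (34.325,30.655): [(0, 30.8998) (0, 0) (38.5495, 0)]  |A|=595.5852
4. ⊥bis P1·P3 via (19.67,24.955): [(36.1084, 1.9566) (0, 30.8998) (0, 0) (37.507, 0)]  |A|=594.5653
5. ⊥bis P1·P4 via (26.675,31.575): [(36.1084, 1.9566) (0, 30.8998) (0, 0) (37.507, 0)]  |A|=594.5653
6. ⊥bis P1·P5 via (15.625,29.07): [(36.1084, 1.9566) (0, 30.8998) (0, 0) (37.507, 0)]  |A|=594.5653
7. ⊥bis P1·P6 via (19.09,28.775): [(36.1084, 1.9566) (0, 30.8998) (0, 0) (37.507, 0)]  |A|=594.5653
8. ⊥bis P1·P7 via (15.84,10.575): [(18.5648, 16.0189) (0, 30.8998) (0, 0) (10.547, 0)]  |A|=371.3002
9. ⊥bis P1·P8 via (16.13,14.305): [(15.6966, 10.2885) (16.494, 17.6788) (0, 30.8998) (0, 0) (10.547, 0)]  |A|=362.9866
10. ⊥bis P1·P9 via (28.66,17.515): [(15.6966, 10.2885) (16.494, 17.6788) (0, 30.8998) (0, 0) (10.547, 0)]  |A|=362.9866
11. canonical 5-gon: [(15.6966, 10.2885) (16.494, 17.6788) (0, 30.8998) (0, 0) (10.547, 0)]
12. shoelace: 362.9866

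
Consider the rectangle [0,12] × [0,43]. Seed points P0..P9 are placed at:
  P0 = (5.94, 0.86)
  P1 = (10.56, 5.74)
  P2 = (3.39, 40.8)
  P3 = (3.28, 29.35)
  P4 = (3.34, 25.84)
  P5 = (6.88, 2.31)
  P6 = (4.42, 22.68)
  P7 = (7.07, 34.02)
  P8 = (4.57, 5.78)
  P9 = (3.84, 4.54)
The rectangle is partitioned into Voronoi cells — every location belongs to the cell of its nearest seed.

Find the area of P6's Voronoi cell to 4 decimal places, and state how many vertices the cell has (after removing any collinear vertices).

Area of P6's cell: 125.4867 (6 vertices)

1. box [0,12]×[0,43]: [(0, 0) (12, 0) (12, 43) (0, 43)]
2. ⊥bis P6·P0 via (5.18,11.77): [(0, 11.4092) (12, 12.2451) (12, 43) (0, 43)]  |A|=374.0745
3. ⊥bis P6·P1 via (7.49,14.21): [(0, 11.4952) (12, 15.8447) (12, 43) (0, 43)]  |A|=351.9607
4. ⊥bis P6·P2 via (3.905,31.74): [(0, 31.518) (0, 11.4952) (12, 15.8447) (12, 32.2001)]  |A|=218.2697
5. ⊥bis P6·P3 via (3.85,26.015): [(0, 25.357) (0, 11.4952) (12, 15.8447) (12, 27.408)]  |A|=152.5503
6. ⊥bis P6·P4 via (3.88,24.26): [(0, 22.9339) (0, 11.4952) (12, 15.8447) (12, 27.0352)]  |A|=135.7754
7. ⊥bis P6·P5 via (5.65,12.495): [(0, 22.9339) (0, 11.8127) (1.3135, 11.9713) (12, 15.8447) (12, 27.0352)]  |A|=135.5669
8. ⊥bis P6·P7 via (5.745,28.35): [(11.7447, 26.9479) (0, 22.9339) (0, 11.8127) (1.3135, 11.9713) (12, 15.8447) (12, 26.8883)]  |A|=135.5481
9. ⊥bis P6·P8 via (4.495,14.23): [(11.7447, 26.9479) (0, 22.9339) (0, 14.1901) (7.6217, 14.2578) (12, 15.8447) (12, 26.8883)]  |A|=125.4867
10. ⊥bis P6·P9 via (4.13,13.61): [(11.7447, 26.9479) (0, 22.9339) (0, 14.1901) (7.6217, 14.2578) (12, 15.8447) (12, 26.8883)]  |A|=125.4867
11. canonical 6-gon: [(11.7447, 26.9479) (0, 22.9339) (0, 14.1901) (7.6217, 14.2578) (12, 15.8447) (12, 26.8883)]
12. shoelace: 125.4867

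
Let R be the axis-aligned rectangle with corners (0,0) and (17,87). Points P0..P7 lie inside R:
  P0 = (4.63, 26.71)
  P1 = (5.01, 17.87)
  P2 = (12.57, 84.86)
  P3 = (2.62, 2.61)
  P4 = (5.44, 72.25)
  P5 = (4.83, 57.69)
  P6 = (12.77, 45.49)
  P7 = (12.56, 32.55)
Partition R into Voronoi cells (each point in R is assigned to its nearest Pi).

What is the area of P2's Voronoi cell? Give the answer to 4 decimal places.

1. box [0,17]×[0,87]: [(0, 0) (17, 0) (17, 87) (0, 87)]
2. ⊥bis P2·P0 via (8.6,55.785): [(0, 56.9593) (17, 54.638) (17, 87) (0, 87)]  |A|=530.4229
3. ⊥bis P2·P1 via (8.79,51.365): [(0, 56.9593) (17, 54.638) (17, 87) (0, 87)]  |A|=530.4229
4. ⊥bis P2·P3 via (7.595,43.735): [(0, 56.9593) (17, 54.638) (17, 87) (0, 87)]  |A|=530.4229
5. ⊥bis P2·P4 via (9.005,78.555): [(0, 83.6466) (17, 74.0344) (17, 87) (0, 87)]  |A|=138.7108
6. ⊥bis P2·P5 via (8.7,71.275): [(0, 83.6466) (17, 74.0344) (17, 87) (0, 87)]  |A|=138.7108
7. ⊥bis P2·P6 via (12.67,65.175): [(0, 83.6466) (17, 74.0344) (17, 87) (0, 87)]  |A|=138.7108
8. ⊥bis P2·P7 via (12.565,58.705): [(0, 83.6466) (17, 74.0344) (17, 87) (0, 87)]  |A|=138.7108
9. canonical 4-gon: [(0, 83.6466) (17, 74.0344) (17, 87) (0, 87)]
10. shoelace: 138.7108

Area of P2's cell: 138.7108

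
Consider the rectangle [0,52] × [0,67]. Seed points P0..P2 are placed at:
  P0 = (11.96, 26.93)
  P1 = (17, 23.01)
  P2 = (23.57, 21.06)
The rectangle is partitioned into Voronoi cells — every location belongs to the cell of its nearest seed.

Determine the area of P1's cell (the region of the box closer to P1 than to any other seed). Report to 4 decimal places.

Area of P1's cell: 347.2851

1. box [0,52]×[0,67]: [(0, 0) (52, 0) (52, 67) (0, 67)]
2. ⊥bis P1·P0 via (14.48,24.97): [(0, 6.3529) (0, 0) (52, 0) (52, 67) (47.17, 67)]  |A|=2053.6371
3. ⊥bis P1·P2 via (20.285,22.035): [(25.2759, 38.8504) (0, 6.3529) (0, 0) (13.7449, 0)]  |A|=347.2851
4. canonical 4-gon: [(25.2759, 38.8504) (0, 6.3529) (0, 0) (13.7449, 0)]
5. shoelace: 347.2851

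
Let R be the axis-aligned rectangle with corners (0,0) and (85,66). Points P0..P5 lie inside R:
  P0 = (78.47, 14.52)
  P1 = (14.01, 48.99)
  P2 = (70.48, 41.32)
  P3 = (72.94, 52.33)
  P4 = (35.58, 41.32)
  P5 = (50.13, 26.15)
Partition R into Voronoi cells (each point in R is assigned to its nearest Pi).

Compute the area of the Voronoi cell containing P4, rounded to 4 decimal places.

1. box [0,85]×[0,66]: [(0, 0) (85, 0) (85, 66) (0, 66)]
2. ⊥bis P4·P0 via (57.025,27.92): [(0, 0) (39.5791, 0) (80.8195, 66) (0, 66)]  |A|=3973.1511
3. ⊥bis P4·P1 via (24.795,45.155): [(8.7385, 0) (39.5791, 0) (80.8195, 66) (32.2072, 66)]  |A|=2621.9433
4. ⊥bis P4·P2 via (53.03,41.32): [(8.7385, 0) (39.5791, 0) (53.03, 21.5265) (53.03, 66) (32.2072, 66)]  |A|=2003.9963
5. ⊥bis P4·P3 via (54.26,46.825): [(8.7385, 0) (39.5791, 0) (53.03, 21.5265) (53.03, 50.9987) (48.6091, 66) (32.2072, 66)]  |A|=1970.837
6. ⊥bis P4·P5 via (42.855,33.735): [(9.2851, 1.5371) (53.03, 43.4941) (53.03, 50.9987) (48.6091, 66) (32.2072, 66)]  |A|=1130.2488
7. canonical 5-gon: [(9.2851, 1.5371) (53.03, 43.4941) (53.03, 50.9987) (48.6091, 66) (32.2072, 66)]
8. shoelace: 1130.2488

Area of P4's cell: 1130.2488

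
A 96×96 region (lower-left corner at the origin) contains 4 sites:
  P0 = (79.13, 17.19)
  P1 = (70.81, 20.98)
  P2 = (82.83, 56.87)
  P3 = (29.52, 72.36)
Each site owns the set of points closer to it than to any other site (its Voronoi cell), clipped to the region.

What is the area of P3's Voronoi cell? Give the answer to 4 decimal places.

1. box [0,96]×[0,96]: [(0, 0) (96, 0) (96, 96) (0, 96)]
2. ⊥bis P3·P0 via (54.325,44.775): [(0, 0) (4.5319, 0) (96, 82.25) (96, 96) (0, 96)]  |A|=5454.3727
3. ⊥bis P3·P1 via (50.165,46.67): [(0, 6.3564) (96, 83.5039) (96, 96) (0, 96)]  |A|=4902.7044
4. ⊥bis P3·P2 via (56.175,64.615): [(0, 6.3564) (51.2033, 47.5044) (65.2944, 96) (0, 96)]  |A|=3878.2681
5. canonical 4-gon: [(0, 6.3564) (51.2033, 47.5044) (65.2944, 96) (0, 96)]
6. shoelace: 3878.2681

Area of P3's cell: 3878.2681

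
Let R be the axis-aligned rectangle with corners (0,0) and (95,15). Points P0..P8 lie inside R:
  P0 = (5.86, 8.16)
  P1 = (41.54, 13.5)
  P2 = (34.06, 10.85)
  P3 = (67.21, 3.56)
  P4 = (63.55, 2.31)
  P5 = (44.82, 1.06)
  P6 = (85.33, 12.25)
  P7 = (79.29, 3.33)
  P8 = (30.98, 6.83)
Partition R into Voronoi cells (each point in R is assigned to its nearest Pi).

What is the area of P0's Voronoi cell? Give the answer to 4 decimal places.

1. box [0,95]×[0,15]: [(0, 0) (95, 0) (95, 15) (0, 15)]
2. ⊥bis P0·P1 via (23.7,10.83): [(0, 0) (25.3209, 0) (23.0759, 15) (0, 15)]  |A|=362.9757
3. ⊥bis P0·P2 via (19.96,9.505): [(0, 0) (20.8667, 0) (19.4358, 15) (0, 15)]  |A|=302.2689
4. ⊥bis P0·P3 via (36.535,5.86): [(0, 0) (20.8667, 0) (19.4358, 15) (0, 15)]  |A|=302.2689
5. ⊥bis P0·P4 via (34.705,5.235): [(0, 0) (20.8667, 0) (19.4358, 15) (0, 15)]  |A|=302.2689
6. ⊥bis P0·P5 via (25.34,4.61): [(0, 0) (20.8667, 0) (19.4358, 15) (0, 15)]  |A|=302.2689
7. ⊥bis P0·P6 via (45.595,10.205): [(0, 0) (20.8667, 0) (19.4358, 15) (0, 15)]  |A|=302.2689
8. ⊥bis P0·P7 via (42.575,5.745): [(0, 0) (20.8667, 0) (19.4358, 15) (0, 15)]  |A|=302.2689
9. ⊥bis P0·P8 via (18.42,7.495): [(0, 0) (18.0232, 0) (18.8174, 15) (0, 15)]  |A|=276.304
10. canonical 4-gon: [(0, 0) (18.0232, 0) (18.8174, 15) (0, 15)]
11. shoelace: 276.304

Area of P0's cell: 276.3040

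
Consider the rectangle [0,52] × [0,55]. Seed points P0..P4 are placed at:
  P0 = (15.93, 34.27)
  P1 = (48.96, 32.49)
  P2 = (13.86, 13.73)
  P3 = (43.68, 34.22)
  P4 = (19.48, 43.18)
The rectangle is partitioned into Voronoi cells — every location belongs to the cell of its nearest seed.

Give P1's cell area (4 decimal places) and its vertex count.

1. box [0,52]×[0,55]: [(0, 0) (52, 0) (52, 55) (0, 55)]
2. ⊥bis P1·P0 via (32.445,33.38): [(30.6461, 0) (52, 0) (52, 55) (33.6101, 55)]  |A|=1092.9532
3. ⊥bis P1·P2 via (31.41,23.11): [(31.8474, 22.2916) (43.7617, 0) (52, 0) (52, 55) (33.6101, 55)]  |A|=946.7704
4. ⊥bis P1·P3 via (46.32,33.355): [(38.5724, 9.7091) (43.7617, 0) (52, 0) (52, 50.6905)]  |A|=380.3194
5. ⊥bis P1·P4 via (34.22,37.835): [(38.5724, 9.7091) (43.7617, 0) (52, 0) (52, 50.6905)]  |A|=380.3194
6. canonical 4-gon: [(38.5724, 9.7091) (43.7617, 0) (52, 0) (52, 50.6905)]
7. shoelace: 380.3194

Area of P1's cell: 380.3194 (4 vertices)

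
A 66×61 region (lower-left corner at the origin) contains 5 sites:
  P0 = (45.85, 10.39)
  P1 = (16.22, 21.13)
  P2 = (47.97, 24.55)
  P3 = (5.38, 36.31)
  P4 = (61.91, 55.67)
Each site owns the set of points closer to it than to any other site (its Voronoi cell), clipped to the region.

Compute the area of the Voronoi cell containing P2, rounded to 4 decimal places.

Area of P2's cell: 896.1028

1. box [0,66]×[0,61]: [(0, 0) (66, 0) (66, 61) (0, 61)]
2. ⊥bis P2·P0 via (46.91,17.47): [(0, 24.4932) (66, 14.6119) (66, 61) (0, 61)]  |A|=2735.5303
3. ⊥bis P2·P1 via (32.095,22.84): [(32.4401, 19.6364) (66, 14.6119) (66, 61) (27.9845, 61)]  |A|=1564.6188
4. ⊥bis P2·P3 via (26.675,30.43): [(29.9858, 42.4206) (32.4401, 19.6364) (66, 14.6119) (66, 61) (35.116, 61)]  |A|=1498.3693
5. ⊥bis P2·P4 via (54.94,40.11): [(32.1648, 50.312) (29.9858, 42.4206) (32.4401, 19.6364) (66, 14.6119) (66, 35.1557)]  |A|=896.1028
6. canonical 5-gon: [(32.1648, 50.312) (29.9858, 42.4206) (32.4401, 19.6364) (66, 14.6119) (66, 35.1557)]
7. shoelace: 896.1028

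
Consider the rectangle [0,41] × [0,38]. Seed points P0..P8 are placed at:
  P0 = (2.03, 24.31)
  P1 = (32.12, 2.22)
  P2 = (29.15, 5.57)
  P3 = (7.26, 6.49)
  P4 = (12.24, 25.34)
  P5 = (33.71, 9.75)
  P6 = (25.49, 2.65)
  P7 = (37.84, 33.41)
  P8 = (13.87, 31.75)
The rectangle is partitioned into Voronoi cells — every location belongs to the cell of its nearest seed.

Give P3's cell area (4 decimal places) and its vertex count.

Area of P3's cell: 256.5654 (5 vertices)

1. box [0,41]×[0,38]: [(0, 0) (41, 0) (41, 38) (0, 38)]
2. ⊥bis P3·P0 via (4.645,15.4): [(0, 14.0367) (0, 0) (41, 0) (41, 26.0698)]  |A|=822.1849
3. ⊥bis P3·P1 via (19.69,4.355): [(22.4865, 20.6363) (0, 14.0367) (0, 0) (18.942, 0)]  |A|=353.2649
4. ⊥bis P3·P2 via (18.205,6.03): [(18.7731, 19.5465) (0, 14.0367) (0, 0) (17.9516, 0)]  |A|=307.2011
5. ⊥bis P3·P4 via (9.75,15.915): [(18.523, 13.5972) (7.9869, 16.3808) (0, 14.0367) (0, 0) (17.9516, 0)]  |A|=275.5121
6. ⊥bis P3·P5 via (20.485,8.12): [(18.523, 13.5972) (7.9869, 16.3808) (0, 14.0367) (0, 0) (17.9516, 0)]  |A|=275.5121
7. ⊥bis P3·P6 via (16.375,4.57): [(18.2895, 13.6589) (7.9869, 16.3808) (0, 14.0367) (0, 0) (15.4124, 0)]  |A|=256.5654
8. ⊥bis P3·P7 via (22.55,19.95): [(18.2895, 13.6589) (7.9869, 16.3808) (0, 14.0367) (0, 0) (15.4124, 0)]  |A|=256.5654
9. ⊥bis P3·P8 via (10.565,19.12): [(18.2895, 13.6589) (7.9869, 16.3808) (0, 14.0367) (0, 0) (15.4124, 0)]  |A|=256.5654
10. canonical 5-gon: [(18.2895, 13.6589) (7.9869, 16.3808) (0, 14.0367) (0, 0) (15.4124, 0)]
11. shoelace: 256.5654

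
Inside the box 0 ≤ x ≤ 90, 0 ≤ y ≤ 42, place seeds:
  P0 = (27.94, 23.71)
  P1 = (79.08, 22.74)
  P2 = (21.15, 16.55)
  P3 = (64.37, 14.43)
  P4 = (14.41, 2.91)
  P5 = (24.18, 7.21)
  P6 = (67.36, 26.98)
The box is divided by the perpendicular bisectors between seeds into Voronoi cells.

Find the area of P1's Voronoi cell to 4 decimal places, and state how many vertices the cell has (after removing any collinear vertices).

1. box [0,90]×[0,42]: [(0, 0) (90, 0) (90, 42) (0, 42)]
2. ⊥bis P1·P0 via (53.51,23.225): [(53.0695, 0) (90, 0) (90, 42) (53.8661, 42)]  |A|=1534.3525
3. ⊥bis P1·P2 via (50.115,19.645): [(53.0695, 0) (90, 0) (90, 42) (53.8661, 42)]  |A|=1534.3525
4. ⊥bis P1·P3 via (71.725,18.585): [(82.2241, 0) (90, 0) (90, 42) (58.4974, 42)]  |A|=824.85
5. ⊥bis P1·P4 via (46.745,12.825): [(82.2241, 0) (90, 0) (90, 42) (58.4974, 42)]  |A|=824.85
6. ⊥bis P1·P5 via (51.63,14.975): [(82.2241, 0) (90, 0) (90, 42) (58.4974, 42)]  |A|=824.85
7. ⊥bis P1·P6 via (73.22,24.86): [(71.2525, 19.4215) (82.2241, 0) (90, 0) (90, 42) (79.4208, 42)]  |A|=588.6393
8. canonical 5-gon: [(71.2525, 19.4215) (82.2241, 0) (90, 0) (90, 42) (79.4208, 42)]
9. shoelace: 588.6393

Area of P1's cell: 588.6393 (5 vertices)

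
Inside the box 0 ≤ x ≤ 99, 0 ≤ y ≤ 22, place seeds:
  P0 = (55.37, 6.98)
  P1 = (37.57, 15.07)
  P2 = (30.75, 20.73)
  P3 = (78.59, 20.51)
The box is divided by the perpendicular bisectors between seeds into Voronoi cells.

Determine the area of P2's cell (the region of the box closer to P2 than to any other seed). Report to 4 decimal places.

Area of P2's cell: 625.5394

1. box [0,99]×[0,22]: [(0, 0) (99, 0) (99, 22) (0, 22)]
2. ⊥bis P2·P0 via (43.06,13.855): [(0, 0) (35.3221, 0) (47.6089, 22) (0, 22)]  |A|=912.2413
3. ⊥bis P2·P1 via (34.16,17.9): [(0, 0) (19.3046, 0) (37.5626, 22) (0, 22)]  |A|=625.5394
4. ⊥bis P2·P3 via (54.67,20.62): [(0, 0) (19.3046, 0) (37.5626, 22) (0, 22)]  |A|=625.5394
5. canonical 4-gon: [(0, 0) (19.3046, 0) (37.5626, 22) (0, 22)]
6. shoelace: 625.5394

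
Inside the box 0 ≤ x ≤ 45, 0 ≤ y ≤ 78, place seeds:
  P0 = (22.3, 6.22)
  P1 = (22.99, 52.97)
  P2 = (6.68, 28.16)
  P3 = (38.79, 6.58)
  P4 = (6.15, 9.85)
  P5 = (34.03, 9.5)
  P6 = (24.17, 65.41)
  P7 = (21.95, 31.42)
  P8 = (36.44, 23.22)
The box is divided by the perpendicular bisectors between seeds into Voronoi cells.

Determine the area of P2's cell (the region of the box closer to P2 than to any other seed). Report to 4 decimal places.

1. box [0,45]×[0,78]: [(0, 0) (45, 0) (45, 78) (0, 78)]
2. ⊥bis P2·P0 via (14.49,17.19): [(0, 6.874) (45, 38.9113) (45, 78) (0, 78)]  |A|=2479.8306
3. ⊥bis P2·P1 via (14.835,40.565): [(0, 50.3175) (0, 6.874) (31.7259, 29.461)]  |A|=689.1427
4. ⊥bis P2·P3 via (22.735,17.37): [(31.126, 29.8554) (0, 50.3175) (0, 6.874) (30.0673, 28.2801)]  |A|=688.4614
5. ⊥bis P2·P4 via (6.415,19.005): [(31.126, 29.8554) (0, 50.3175) (0, 19.1907) (16.6243, 18.7095) (30.0673, 28.2801)]  |A|=586.0831
6. ⊥bis P2·P5 via (20.355,18.83): [(28.8832, 31.3298) (0, 50.3175) (0, 19.1907) (16.6243, 18.7095) (23.7189, 23.7604)]  |A|=571.1799
7. ⊥bis P2·P6 via (15.425,46.785): [(28.8832, 31.3298) (0, 50.3175) (0, 19.1907) (16.6243, 18.7095) (23.7189, 23.7604)]  |A|=571.1799
8. ⊥bis P2·P7 via (14.315,29.79): [(11.5542, 42.7218) (0, 50.3175) (0, 19.1907) (16.6243, 18.7095) (16.6732, 18.7443)]  |A|=378.8712
9. ⊥bis P2·P8 via (21.56,25.69): [(11.5542, 42.7218) (0, 50.3175) (0, 19.1907) (16.6243, 18.7095) (16.6732, 18.7443)]  |A|=378.8712
10. canonical 5-gon: [(11.5542, 42.7218) (0, 50.3175) (0, 19.1907) (16.6243, 18.7095) (16.6732, 18.7443)]
11. shoelace: 378.8712

Area of P2's cell: 378.8712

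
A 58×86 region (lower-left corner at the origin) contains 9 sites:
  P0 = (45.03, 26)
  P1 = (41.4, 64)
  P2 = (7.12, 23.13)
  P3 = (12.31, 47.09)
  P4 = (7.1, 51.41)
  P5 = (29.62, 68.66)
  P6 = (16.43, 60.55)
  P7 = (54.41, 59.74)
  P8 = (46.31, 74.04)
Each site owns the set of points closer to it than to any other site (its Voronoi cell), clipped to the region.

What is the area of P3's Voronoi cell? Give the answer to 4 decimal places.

1. box [0,58]×[0,86]: [(0, 0) (58, 0) (58, 86) (0, 86)]
2. ⊥bis P3·P0 via (28.67,36.545): [(0, 0) (5.1146, 0) (58, 82.0489) (58, 86) (0, 86)]  |A|=2818.4034
3. ⊥bis P3·P1 via (26.855,55.545): [(0, 0) (5.1146, 0) (33.523, 44.0742) (9.1515, 86) (0, 86)]  |A|=1746.0414
4. ⊥bis P3·P2 via (9.715,35.11): [(0, 37.2144) (25.5361, 31.683) (33.523, 44.0742) (9.1515, 86) (0, 86)]  |A|=1189.8636
5. ⊥bis P3·P4 via (9.705,49.25): [(0, 37.5456) (0, 37.2144) (25.5361, 31.683) (33.523, 44.0742) (21.9381, 64.0034)]  |A|=557.7125
6. ⊥bis P3·P5 via (20.965,57.875): [(18.4981, 59.8547) (0, 37.5456) (0, 37.2144) (25.5361, 31.683) (33.523, 44.0742) (29.4665, 51.0525)]  |A|=519.8205
7. ⊥bis P3·P6 via (14.37,53.82): [(13.6716, 54.0338) (0, 37.5456) (0, 37.2144) (25.5361, 31.683) (33.523, 44.0742) (30.7771, 48.7979)]  |A|=450.8037
8. ⊥bis P3·P7 via (33.36,53.415): [(13.6716, 54.0338) (0, 37.5456) (0, 37.2144) (25.5361, 31.683) (33.523, 44.0742) (30.7771, 48.7979)]  |A|=450.8037
9. ⊥bis P3·P8 via (29.31,60.565): [(13.6716, 54.0338) (0, 37.5456) (0, 37.2144) (25.5361, 31.683) (33.523, 44.0742) (30.7771, 48.7979)]  |A|=450.8037
10. canonical 6-gon: [(13.6716, 54.0338) (0, 37.5456) (0, 37.2144) (25.5361, 31.683) (33.523, 44.0742) (30.7771, 48.7979)]
11. shoelace: 450.8037

Area of P3's cell: 450.8037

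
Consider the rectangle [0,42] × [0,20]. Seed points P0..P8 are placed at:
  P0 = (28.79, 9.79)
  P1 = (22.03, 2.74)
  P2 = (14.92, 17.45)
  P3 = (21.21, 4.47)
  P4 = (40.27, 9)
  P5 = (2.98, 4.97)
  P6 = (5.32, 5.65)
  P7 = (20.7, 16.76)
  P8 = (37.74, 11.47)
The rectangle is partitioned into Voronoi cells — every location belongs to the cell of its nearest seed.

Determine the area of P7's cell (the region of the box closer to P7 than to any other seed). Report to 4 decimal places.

1. box [0,42]×[0,20]: [(0, 0) (42, 0) (42, 20) (0, 20)]
2. ⊥bis P7·P0 via (24.745,13.275): [(0, 0) (13.3078, 0) (30.539, 20) (0, 20)]  |A|=438.468
3. ⊥bis P7·P1 via (21.365,9.75): [(0, 7.7232) (21.7385, 9.7854) (30.539, 20) (0, 20)]  |A|=289.4108
4. ⊥bis P7·P2 via (17.81,17.105): [(16.8812, 9.3246) (21.7385, 9.7854) (30.539, 20) (18.1556, 20)]  |A|=88.8787
5. ⊥bis P7·P3 via (20.955,10.615): [(17.0157, 10.4515) (22.5088, 10.6795) (30.539, 20) (18.1556, 20)]  |A|=83.8051
6. ⊥bis P7·P4 via (30.485,12.88): [(17.0157, 10.4515) (22.5088, 10.6795) (30.539, 20) (18.1556, 20)]  |A|=83.8051
7. ⊥bis P7·P5 via (11.84,10.865): [(17.0157, 10.4515) (22.5088, 10.6795) (30.539, 20) (18.1556, 20)]  |A|=83.8051
8. ⊥bis P7·P6 via (13.01,11.205): [(17.0157, 10.4515) (22.5088, 10.6795) (30.539, 20) (18.1556, 20)]  |A|=83.8051
9. ⊥bis P7·P8 via (29.22,14.115): [(17.0157, 10.4515) (22.5088, 10.6795) (30.539, 20) (18.1556, 20)]  |A|=83.8051
10. canonical 4-gon: [(17.0157, 10.4515) (22.5088, 10.6795) (30.539, 20) (18.1556, 20)]
11. shoelace: 83.8051

Area of P7's cell: 83.8051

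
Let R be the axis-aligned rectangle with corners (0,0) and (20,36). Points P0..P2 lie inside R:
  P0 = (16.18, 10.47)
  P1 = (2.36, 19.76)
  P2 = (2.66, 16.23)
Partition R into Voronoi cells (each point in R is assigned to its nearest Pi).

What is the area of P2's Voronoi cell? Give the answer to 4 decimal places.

Area of P2's cell: 139.3603

1. box [0,20]×[0,36]: [(0, 0) (20, 0) (20, 36) (0, 36)]
2. ⊥bis P2·P0 via (9.42,13.35): [(0, 0) (3.7324, 0) (19.0697, 36) (0, 36)]  |A|=410.4383
3. ⊥bis P2·P1 via (2.51,17.995): [(0, 17.7817) (0, 0) (3.7324, 0) (11.7329, 18.7788)]  |A|=139.3603
4. canonical 4-gon: [(0, 17.7817) (0, 0) (3.7324, 0) (11.7329, 18.7788)]
5. shoelace: 139.3603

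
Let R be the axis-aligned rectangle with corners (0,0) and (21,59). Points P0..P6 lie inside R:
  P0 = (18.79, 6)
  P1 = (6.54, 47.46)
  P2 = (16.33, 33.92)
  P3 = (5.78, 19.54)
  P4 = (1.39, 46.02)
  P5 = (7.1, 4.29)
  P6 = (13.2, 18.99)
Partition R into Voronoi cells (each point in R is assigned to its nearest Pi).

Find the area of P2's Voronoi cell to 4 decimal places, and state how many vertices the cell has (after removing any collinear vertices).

Area of P2's cell: 236.5924 (5 vertices)

1. box [0,21]×[0,59]: [(0, 0) (21, 0) (21, 59) (0, 59)]
2. ⊥bis P2·P0 via (17.56,19.96): [(0, 18.4128) (21, 20.2631) (21, 59) (0, 59)]  |A|=832.903
3. ⊥bis P2·P1 via (11.435,40.69): [(0, 32.422) (0, 18.4128) (21, 20.2631) (21, 47.6059)]  |A|=434.1961
4. ⊥bis P2·P3 via (11.055,26.73): [(1.6603, 33.6225) (19.9908, 20.1742) (21, 20.2631) (21, 47.6059)]  |A|=272.0016
5. ⊥bis P2·P4 via (8.86,39.97): [(6.6284, 37.2146) (2.9517, 32.675) (19.9908, 20.1742) (21, 20.2631) (21, 47.6059)]  |A|=267.3285
6. ⊥bis P2·P5 via (11.715,19.105): [(6.6284, 37.2146) (2.9517, 32.675) (19.9908, 20.1742) (21, 20.2631) (21, 47.6059)]  |A|=267.3285
7. ⊥bis P2·P6 via (14.765,26.455): [(6.6284, 37.2146) (2.9517, 32.675) (10.0955, 27.4339) (21, 25.1479) (21, 47.6059)]  |A|=236.5924
8. canonical 5-gon: [(6.6284, 37.2146) (2.9517, 32.675) (10.0955, 27.4339) (21, 25.1479) (21, 47.6059)]
9. shoelace: 236.5924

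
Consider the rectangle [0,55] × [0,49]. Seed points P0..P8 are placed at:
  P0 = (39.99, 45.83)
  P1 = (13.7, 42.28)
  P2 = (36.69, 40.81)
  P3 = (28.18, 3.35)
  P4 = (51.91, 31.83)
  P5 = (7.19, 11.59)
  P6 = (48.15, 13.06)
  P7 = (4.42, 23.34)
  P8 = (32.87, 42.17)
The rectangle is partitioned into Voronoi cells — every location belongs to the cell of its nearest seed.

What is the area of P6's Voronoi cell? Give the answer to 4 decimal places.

1. box [0,55]×[0,49]: [(0, 0) (55, 0) (55, 49) (0, 49)]
2. ⊥bis P6·P0 via (44.07,29.445): [(0, 18.4712) (0, 0) (55, 0) (55, 32.1667)]  |A|=1392.5413
3. ⊥bis P6·P1 via (30.925,27.67): [(29.314, 25.7706) (7.4557, 0) (55, 0) (55, 32.1667)]  |A|=1025.74
4. ⊥bis P6·P2 via (42.42,26.935): [(23.7683, 19.2324) (7.4557, 0) (55, 0) (55, 32.1302)]  |A|=958.9347
5. ⊥bis P6·P3 via (38.165,8.205): [(31.2924, 22.3396) (42.1545, 0) (55, 0) (55, 32.1302)]  |A|=524.3472
6. ⊥bis P6·P4 via (50.03,22.445): [(37.5845, 24.9381) (31.2924, 22.3396) (42.1545, 0) (55, 0) (55, 21.4494)]  |A|=431.3416
7. ⊥bis P6·P5 via (27.67,12.325): [(37.5845, 24.9381) (31.2924, 22.3396) (42.1545, 0) (55, 0) (55, 21.4494)]  |A|=431.3416
8. ⊥bis P6·P7 via (26.285,18.2): [(37.5845, 24.9381) (31.2924, 22.3396) (42.1545, 0) (55, 0) (55, 21.4494)]  |A|=431.3416
9. ⊥bis P6·P8 via (40.51,27.615): [(37.5845, 24.9381) (31.2924, 22.3396) (42.1545, 0) (55, 0) (55, 21.4494)]  |A|=431.3416
10. canonical 5-gon: [(37.5845, 24.9381) (31.2924, 22.3396) (42.1545, 0) (55, 0) (55, 21.4494)]
11. shoelace: 431.3416

Area of P6's cell: 431.3416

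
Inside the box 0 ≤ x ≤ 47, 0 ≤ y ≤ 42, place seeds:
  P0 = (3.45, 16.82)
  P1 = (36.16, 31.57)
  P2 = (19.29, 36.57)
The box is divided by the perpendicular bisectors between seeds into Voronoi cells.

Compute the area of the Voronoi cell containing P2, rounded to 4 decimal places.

1. box [0,47]×[0,42]: [(0, 0) (47, 0) (47, 42) (0, 42)]
2. ⊥bis P2·P0 via (11.37,26.695): [(0, 35.814) (44.6545, 0) (47, 0) (47, 42) (0, 42)]  |A|=1174.3715
3. ⊥bis P2·P1 via (27.725,34.07): [(0, 35.814) (22.8179, 17.5135) (30.0753, 42) (0, 42)]  |A|=438.7954
4. canonical 4-gon: [(0, 35.814) (22.8179, 17.5135) (30.0753, 42) (0, 42)]
5. shoelace: 438.7954

Area of P2's cell: 438.7954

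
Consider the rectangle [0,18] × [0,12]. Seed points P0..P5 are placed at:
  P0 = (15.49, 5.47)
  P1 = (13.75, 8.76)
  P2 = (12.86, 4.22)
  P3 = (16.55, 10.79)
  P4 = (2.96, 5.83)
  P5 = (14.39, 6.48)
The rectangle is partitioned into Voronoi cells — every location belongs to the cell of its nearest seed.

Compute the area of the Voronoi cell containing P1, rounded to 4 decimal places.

Area of P1's cell: 34.2338

1. box [0,18]×[0,12]: [(0, 0) (18, 0) (18, 12) (0, 12)]
2. ⊥bis P1·P0 via (14.62,7.115): [(0, 0) (1.1669, 0) (18, 8.9026) (18, 12) (0, 12)]  |A|=141.0709
3. ⊥bis P1·P2 via (13.305,6.49): [(0, 9.0982) (13.4022, 6.4709) (18, 8.9026) (18, 12) (0, 12)]  |A|=76.3271
4. ⊥bis P1·P3 via (15.15,9.775): [(0, 9.0982) (13.4022, 6.4709) (16.3971, 8.0549) (13.5369, 12) (0, 12)]  |A|=65.0408
5. ⊥bis P1·P4 via (8.355,7.295): [(8.3076, 7.4697) (13.4022, 6.4709) (16.3971, 8.0549) (13.5369, 12) (7.0774, 12)]  |A|=36.9562
6. ⊥bis P1·P5 via (14.07,7.62): [(8.3076, 7.4697) (11.3852, 6.8664) (16.2656, 8.2363) (13.5369, 12) (7.0774, 12)]  |A|=34.2338
7. canonical 5-gon: [(8.3076, 7.4697) (11.3852, 6.8664) (16.2656, 8.2363) (13.5369, 12) (7.0774, 12)]
8. shoelace: 34.2338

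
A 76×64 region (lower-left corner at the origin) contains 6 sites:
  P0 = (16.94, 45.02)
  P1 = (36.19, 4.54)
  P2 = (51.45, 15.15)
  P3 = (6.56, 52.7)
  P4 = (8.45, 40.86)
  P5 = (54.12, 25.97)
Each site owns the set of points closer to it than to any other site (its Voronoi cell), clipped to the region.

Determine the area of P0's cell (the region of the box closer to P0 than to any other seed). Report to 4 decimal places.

1. box [0,76]×[0,64]: [(0, 0) (76, 0) (76, 64) (0, 64)]
2. ⊥bis P0·P1 via (26.565,24.78): [(0, 12.1472) (76, 48.2885) (76, 64) (0, 64)]  |A|=2567.4442
3. ⊥bis P0·P2 via (34.195,30.085): [(0, 12.1472) (31.7287, 27.2355) (63.55, 64) (0, 64)]  |A|=1990.8008
4. ⊥bis P0·P3 via (11.75,48.86): [(0, 32.9791) (0, 12.1472) (31.7287, 27.2355) (63.55, 64) (22.9518, 64)]  |A|=1634.8077
5. ⊥bis P0·P4 via (12.695,42.94): [(10.5734, 47.2698) (22.5327, 22.8625) (31.7287, 27.2355) (63.55, 64) (22.9518, 64)]  |A|=1185.6192
6. ⊥bis P0·P5 via (35.53,35.495): [(10.5734, 47.2698) (22.5327, 22.8625) (31.1594, 26.9648) (50.1352, 64) (22.9518, 64)]  |A|=931.0515
7. canonical 5-gon: [(10.5734, 47.2698) (22.5327, 22.8625) (31.1594, 26.9648) (50.1352, 64) (22.9518, 64)]
8. shoelace: 931.0515

Area of P0's cell: 931.0515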